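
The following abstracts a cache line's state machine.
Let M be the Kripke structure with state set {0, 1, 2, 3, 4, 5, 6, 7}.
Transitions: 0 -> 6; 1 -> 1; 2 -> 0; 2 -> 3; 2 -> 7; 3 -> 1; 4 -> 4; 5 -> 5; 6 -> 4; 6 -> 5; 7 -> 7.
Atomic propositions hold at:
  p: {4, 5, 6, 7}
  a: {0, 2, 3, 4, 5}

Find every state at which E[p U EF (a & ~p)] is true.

{0, 2, 3}

Sat(~p) = {0, 1, 2, 3}
Sat(a & ~p) = {0, 2, 3}
EF (a & ~p): least fixpoint, start Z0 = {0, 2, 3}, add states with some successor in Z. Already a fixed point.
Sat(EF (a & ~p)) = {0, 2, 3}
E[p U EF (a & ~p)]: least fixpoint, start Z0 = Sat(EF (a & ~p)) = {0, 2, 3}, add states in Sat(p) with some successor in Z. Already a fixed point.
Sat(E[p U EF (a & ~p)]) = {0, 2, 3}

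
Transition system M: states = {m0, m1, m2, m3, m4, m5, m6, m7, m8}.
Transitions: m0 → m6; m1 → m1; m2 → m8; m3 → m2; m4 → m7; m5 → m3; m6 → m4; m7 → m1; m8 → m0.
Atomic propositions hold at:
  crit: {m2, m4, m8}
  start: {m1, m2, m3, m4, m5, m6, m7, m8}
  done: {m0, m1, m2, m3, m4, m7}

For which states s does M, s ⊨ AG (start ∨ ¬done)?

Sat(¬done) = {m5, m6, m8}
Sat(start ∨ ¬done) = {m1, m2, m3, m4, m5, m6, m7, m8}
AG (start ∨ ¬done): greatest fixpoint, start Z0 = {m1, m2, m3, m4, m5, m6, m7, m8}, keep only states in Sat with every successor in Z. Z1 = {m1, m2, m3, m4, m5, m6, m7}; Z2 = {m1, m3, m4, m5, m6, m7}; Z3 = {m1, m4, m5, m6, m7}; Z4 = {m1, m4, m6, m7}; fixed.
Sat(AG (start ∨ ¬done)) = {m1, m4, m6, m7}

{m1, m4, m6, m7}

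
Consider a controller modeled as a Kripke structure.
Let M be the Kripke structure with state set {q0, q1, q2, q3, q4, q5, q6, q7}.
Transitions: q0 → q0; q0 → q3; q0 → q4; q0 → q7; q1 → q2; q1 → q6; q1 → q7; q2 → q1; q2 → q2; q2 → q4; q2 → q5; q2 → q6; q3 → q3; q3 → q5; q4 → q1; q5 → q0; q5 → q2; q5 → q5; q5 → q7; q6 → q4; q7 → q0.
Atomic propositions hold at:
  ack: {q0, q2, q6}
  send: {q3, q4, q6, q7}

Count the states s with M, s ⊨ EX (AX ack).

Sat(AX ack) = {s : every successor in {q0, q2, q6}} = {q7}
Sat(EX (AX ack)) = {s : some successor in {q7}} = {q0, q1, q5}
|Sat(EX (AX ack))| = |{q0, q1, q5}| = 3.

3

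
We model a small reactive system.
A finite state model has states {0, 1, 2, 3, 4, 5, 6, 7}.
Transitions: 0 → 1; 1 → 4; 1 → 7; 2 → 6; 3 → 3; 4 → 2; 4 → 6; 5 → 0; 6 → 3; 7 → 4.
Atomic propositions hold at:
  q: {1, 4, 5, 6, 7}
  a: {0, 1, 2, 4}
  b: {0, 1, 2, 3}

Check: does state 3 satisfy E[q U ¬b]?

No

Sat(¬b) = {4, 5, 6, 7}
E[q U ¬b]: least fixpoint, start Z0 = Sat(¬b) = {4, 5, 6, 7}, add states in Sat(q) with some successor in Z. Z1 = {1, 4, 5, 6, 7}; fixed.
Sat(E[q U ¬b]) = {1, 4, 5, 6, 7}
3 ∉ Sat(E[q U ¬b]) = {1, 4, 5, 6, 7}, so the formula does not hold at 3.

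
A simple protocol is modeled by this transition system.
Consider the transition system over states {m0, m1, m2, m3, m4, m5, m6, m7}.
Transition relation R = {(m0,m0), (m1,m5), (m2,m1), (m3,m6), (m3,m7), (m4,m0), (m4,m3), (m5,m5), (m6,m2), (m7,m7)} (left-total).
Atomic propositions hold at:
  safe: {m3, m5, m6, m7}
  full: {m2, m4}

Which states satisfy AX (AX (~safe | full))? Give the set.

{m0, m6}

Sat(~safe) = {m0, m1, m2, m4}
Sat(~safe | full) = {m0, m1, m2, m4}
Sat(AX (~safe | full)) = {s : every successor in {m0, m1, m2, m4}} = {m0, m2, m6}
Sat(AX (AX (~safe | full))) = {s : every successor in {m0, m2, m6}} = {m0, m6}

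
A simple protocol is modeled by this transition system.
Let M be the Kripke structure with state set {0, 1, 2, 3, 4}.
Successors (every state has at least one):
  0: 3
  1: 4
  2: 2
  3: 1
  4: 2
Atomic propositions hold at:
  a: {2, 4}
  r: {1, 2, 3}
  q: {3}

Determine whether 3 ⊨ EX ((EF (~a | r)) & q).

No

Sat(~a) = {0, 1, 3}
Sat(~a | r) = {0, 1, 2, 3}
EF (~a | r): least fixpoint, start Z0 = {0, 1, 2, 3}, add states with some successor in Z. Z1 = {0, 1, 2, 3, 4}; fixed.
Sat(EF (~a | r)) = {0, 1, 2, 3, 4}
Sat((EF (~a | r)) & q) = {3}
Sat(EX ((EF (~a | r)) & q)) = {s : some successor in {3}} = {0}
3 ∉ Sat(EX ((EF (~a | r)) & q)) = {0}, so the formula does not hold at 3.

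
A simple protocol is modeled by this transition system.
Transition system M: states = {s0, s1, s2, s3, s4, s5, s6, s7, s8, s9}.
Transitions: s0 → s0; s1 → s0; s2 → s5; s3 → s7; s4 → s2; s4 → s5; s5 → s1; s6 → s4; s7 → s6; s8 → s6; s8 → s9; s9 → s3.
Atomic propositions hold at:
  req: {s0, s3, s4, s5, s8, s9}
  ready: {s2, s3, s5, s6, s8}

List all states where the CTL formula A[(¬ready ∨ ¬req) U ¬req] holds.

Sat(¬ready) = {s0, s1, s4, s7, s9}
Sat(¬req) = {s1, s2, s6, s7}
Sat(¬ready ∨ ¬req) = {s0, s1, s2, s4, s6, s7, s9}
A[(¬ready ∨ ¬req) U ¬req]: least fixpoint, start Z0 = Sat(¬req) = {s1, s2, s6, s7}, add states in Sat(¬ready ∨ ¬req) with every successor in Z. Already a fixed point.
Sat(A[(¬ready ∨ ¬req) U ¬req]) = {s1, s2, s6, s7}

{s1, s2, s6, s7}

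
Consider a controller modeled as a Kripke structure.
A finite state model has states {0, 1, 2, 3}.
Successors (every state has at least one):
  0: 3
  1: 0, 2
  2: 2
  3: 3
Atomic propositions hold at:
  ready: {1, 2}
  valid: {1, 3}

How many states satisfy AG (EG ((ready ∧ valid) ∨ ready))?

1

Sat(ready ∧ valid) = {1}
Sat((ready ∧ valid) ∨ ready) = {1, 2}
EG ((ready ∧ valid) ∨ ready): greatest fixpoint, start Z0 = {1, 2}, keep only states in Sat with some successor in Z. Already a fixed point.
Sat(EG ((ready ∧ valid) ∨ ready)) = {1, 2}
AG (EG ((ready ∧ valid) ∨ ready)): greatest fixpoint, start Z0 = {1, 2}, keep only states in Sat with every successor in Z. Z1 = {2}; fixed.
Sat(AG (EG ((ready ∧ valid) ∨ ready))) = {2}
|Sat(AG (EG ((ready ∧ valid) ∨ ready)))| = |{2}| = 1.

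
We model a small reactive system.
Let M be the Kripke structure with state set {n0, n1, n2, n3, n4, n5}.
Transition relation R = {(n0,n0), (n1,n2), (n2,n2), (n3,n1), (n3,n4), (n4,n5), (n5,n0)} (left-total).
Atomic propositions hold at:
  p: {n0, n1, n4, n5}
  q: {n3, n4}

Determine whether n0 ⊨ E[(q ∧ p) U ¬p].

Sat(q ∧ p) = {n4}
Sat(¬p) = {n2, n3}
E[(q ∧ p) U ¬p]: least fixpoint, start Z0 = Sat(¬p) = {n2, n3}, add states in Sat(q ∧ p) with some successor in Z. Already a fixed point.
Sat(E[(q ∧ p) U ¬p]) = {n2, n3}
n0 ∉ Sat(E[(q ∧ p) U ¬p]) = {n2, n3}, so the formula does not hold at n0.

No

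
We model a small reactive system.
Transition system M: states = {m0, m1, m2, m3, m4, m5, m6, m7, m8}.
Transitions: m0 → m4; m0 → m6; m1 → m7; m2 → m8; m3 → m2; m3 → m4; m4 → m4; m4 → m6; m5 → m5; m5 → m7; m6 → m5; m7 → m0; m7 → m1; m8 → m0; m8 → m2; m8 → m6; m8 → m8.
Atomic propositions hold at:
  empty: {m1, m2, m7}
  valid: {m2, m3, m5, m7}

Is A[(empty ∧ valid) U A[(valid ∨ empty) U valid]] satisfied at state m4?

Sat(empty ∧ valid) = {m2, m7}
Sat(valid ∨ empty) = {m1, m2, m3, m5, m7}
A[(valid ∨ empty) U valid]: least fixpoint, start Z0 = Sat(valid) = {m2, m3, m5, m7}, add states in Sat(valid ∨ empty) with every successor in Z. Z1 = {m1, m2, m3, m5, m7}; fixed.
Sat(A[(valid ∨ empty) U valid]) = {m1, m2, m3, m5, m7}
A[(empty ∧ valid) U A[(valid ∨ empty) U valid]]: least fixpoint, start Z0 = Sat(A[(valid ∨ empty) U valid]) = {m1, m2, m3, m5, m7}, add states in Sat(empty ∧ valid) with every successor in Z. Already a fixed point.
Sat(A[(empty ∧ valid) U A[(valid ∨ empty) U valid]]) = {m1, m2, m3, m5, m7}
m4 ∉ Sat(A[(empty ∧ valid) U A[(valid ∨ empty) U valid]]) = {m1, m2, m3, m5, m7}, so the formula does not hold at m4.

No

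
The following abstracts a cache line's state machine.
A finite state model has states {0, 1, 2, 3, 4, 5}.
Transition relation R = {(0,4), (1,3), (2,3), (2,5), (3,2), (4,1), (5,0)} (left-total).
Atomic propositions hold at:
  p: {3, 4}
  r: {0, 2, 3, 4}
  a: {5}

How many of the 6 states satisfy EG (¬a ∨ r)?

Sat(¬a) = {0, 1, 2, 3, 4}
Sat(¬a ∨ r) = {0, 1, 2, 3, 4}
EG (¬a ∨ r): greatest fixpoint, start Z0 = {0, 1, 2, 3, 4}, keep only states in Sat with some successor in Z. Already a fixed point.
Sat(EG (¬a ∨ r)) = {0, 1, 2, 3, 4}
|Sat(EG (¬a ∨ r))| = |{0, 1, 2, 3, 4}| = 5.

5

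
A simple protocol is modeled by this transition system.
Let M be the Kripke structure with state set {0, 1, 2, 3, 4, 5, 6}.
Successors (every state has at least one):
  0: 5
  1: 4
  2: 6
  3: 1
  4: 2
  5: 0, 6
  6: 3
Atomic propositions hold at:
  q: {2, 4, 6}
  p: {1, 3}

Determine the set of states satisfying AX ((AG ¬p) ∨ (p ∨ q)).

{1, 2, 3, 4, 6}

Sat(¬p) = {0, 2, 4, 5, 6}
AG ¬p: greatest fixpoint, start Z0 = {0, 2, 4, 5, 6}, keep only states in Sat with every successor in Z. Z1 = {0, 2, 4, 5}; Z2 = {0, 4}; Z3 = ∅; fixed.
Sat(AG ¬p) = ∅
Sat(p ∨ q) = {1, 2, 3, 4, 6}
Sat((AG ¬p) ∨ (p ∨ q)) = {1, 2, 3, 4, 6}
Sat(AX ((AG ¬p) ∨ (p ∨ q))) = {s : every successor in {1, 2, 3, 4, 6}} = {1, 2, 3, 4, 6}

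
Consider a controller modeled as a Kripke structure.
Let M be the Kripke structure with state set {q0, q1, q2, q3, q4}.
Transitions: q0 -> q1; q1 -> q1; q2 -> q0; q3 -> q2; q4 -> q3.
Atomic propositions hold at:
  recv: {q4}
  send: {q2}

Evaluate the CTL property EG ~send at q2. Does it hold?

No

Sat(~send) = {q0, q1, q3, q4}
EG ~send: greatest fixpoint, start Z0 = {q0, q1, q3, q4}, keep only states in Sat with some successor in Z. Z1 = {q0, q1, q4}; Z2 = {q0, q1}; fixed.
Sat(EG ~send) = {q0, q1}
q2 ∉ Sat(EG ~send) = {q0, q1}, so the formula does not hold at q2.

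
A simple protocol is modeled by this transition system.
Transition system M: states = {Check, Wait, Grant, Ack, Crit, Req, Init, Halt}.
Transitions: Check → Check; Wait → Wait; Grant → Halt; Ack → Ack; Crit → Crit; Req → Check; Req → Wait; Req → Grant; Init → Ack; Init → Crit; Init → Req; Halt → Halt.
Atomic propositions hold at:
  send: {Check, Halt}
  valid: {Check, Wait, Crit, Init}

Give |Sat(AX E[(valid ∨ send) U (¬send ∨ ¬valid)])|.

Sat(valid ∨ send) = {Check, Wait, Crit, Init, Halt}
Sat(¬send) = {Wait, Grant, Ack, Crit, Req, Init}
Sat(¬valid) = {Grant, Ack, Req, Halt}
Sat(¬send ∨ ¬valid) = {Wait, Grant, Ack, Crit, Req, Init, Halt}
E[(valid ∨ send) U (¬send ∨ ¬valid)]: least fixpoint, start Z0 = Sat((¬send ∨ ¬valid)) = {Wait, Grant, Ack, Crit, Req, Init, Halt}, add states in Sat(valid ∨ send) with some successor in Z. Already a fixed point.
Sat(E[(valid ∨ send) U (¬send ∨ ¬valid)]) = {Wait, Grant, Ack, Crit, Req, Init, Halt}
Sat(AX E[(valid ∨ send) U (¬send ∨ ¬valid)]) = {s : every successor in {Wait, Grant, Ack, Crit, Req, Init, Halt}} = {Wait, Grant, Ack, Crit, Init, Halt}
|Sat(AX E[(valid ∨ send) U (¬send ∨ ¬valid)])| = |{Wait, Grant, Ack, Crit, Init, Halt}| = 6.

6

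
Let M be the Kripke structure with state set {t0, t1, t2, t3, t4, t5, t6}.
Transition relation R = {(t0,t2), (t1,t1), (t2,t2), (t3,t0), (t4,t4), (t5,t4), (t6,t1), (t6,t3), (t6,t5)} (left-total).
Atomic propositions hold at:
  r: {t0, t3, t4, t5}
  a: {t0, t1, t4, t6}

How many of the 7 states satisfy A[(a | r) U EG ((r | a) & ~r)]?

2

Sat(a | r) = {t0, t1, t3, t4, t5, t6}
Sat(r | a) = {t0, t1, t3, t4, t5, t6}
Sat(~r) = {t1, t2, t6}
Sat((r | a) & ~r) = {t1, t6}
EG ((r | a) & ~r): greatest fixpoint, start Z0 = {t1, t6}, keep only states in Sat with some successor in Z. Already a fixed point.
Sat(EG ((r | a) & ~r)) = {t1, t6}
A[(a | r) U EG ((r | a) & ~r)]: least fixpoint, start Z0 = Sat(EG ((r | a) & ~r)) = {t1, t6}, add states in Sat(a | r) with every successor in Z. Already a fixed point.
Sat(A[(a | r) U EG ((r | a) & ~r)]) = {t1, t6}
|Sat(A[(a | r) U EG ((r | a) & ~r)])| = |{t1, t6}| = 2.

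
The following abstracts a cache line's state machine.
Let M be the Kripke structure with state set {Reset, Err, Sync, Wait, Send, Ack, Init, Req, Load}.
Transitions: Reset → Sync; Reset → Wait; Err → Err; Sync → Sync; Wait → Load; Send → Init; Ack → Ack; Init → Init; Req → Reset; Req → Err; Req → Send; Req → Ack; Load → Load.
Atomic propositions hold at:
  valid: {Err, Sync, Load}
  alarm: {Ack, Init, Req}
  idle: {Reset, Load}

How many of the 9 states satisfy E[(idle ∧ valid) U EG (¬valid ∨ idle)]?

7

Sat(idle ∧ valid) = {Load}
Sat(¬valid) = {Reset, Wait, Send, Ack, Init, Req}
Sat(¬valid ∨ idle) = {Reset, Wait, Send, Ack, Init, Req, Load}
EG (¬valid ∨ idle): greatest fixpoint, start Z0 = {Reset, Wait, Send, Ack, Init, Req, Load}, keep only states in Sat with some successor in Z. Already a fixed point.
Sat(EG (¬valid ∨ idle)) = {Reset, Wait, Send, Ack, Init, Req, Load}
E[(idle ∧ valid) U EG (¬valid ∨ idle)]: least fixpoint, start Z0 = Sat(EG (¬valid ∨ idle)) = {Reset, Wait, Send, Ack, Init, Req, Load}, add states in Sat(idle ∧ valid) with some successor in Z. Already a fixed point.
Sat(E[(idle ∧ valid) U EG (¬valid ∨ idle)]) = {Reset, Wait, Send, Ack, Init, Req, Load}
|Sat(E[(idle ∧ valid) U EG (¬valid ∨ idle)])| = |{Reset, Wait, Send, Ack, Init, Req, Load}| = 7.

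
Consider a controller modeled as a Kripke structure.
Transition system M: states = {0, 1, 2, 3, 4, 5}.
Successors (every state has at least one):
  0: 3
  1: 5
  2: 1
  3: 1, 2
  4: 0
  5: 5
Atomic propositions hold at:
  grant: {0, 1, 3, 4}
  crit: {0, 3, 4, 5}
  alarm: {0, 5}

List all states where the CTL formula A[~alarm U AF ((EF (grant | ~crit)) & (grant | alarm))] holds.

{0, 1, 2, 3, 4}

Sat(~alarm) = {1, 2, 3, 4}
Sat(~crit) = {1, 2}
Sat(grant | ~crit) = {0, 1, 2, 3, 4}
EF (grant | ~crit): least fixpoint, start Z0 = {0, 1, 2, 3, 4}, add states with some successor in Z. Already a fixed point.
Sat(EF (grant | ~crit)) = {0, 1, 2, 3, 4}
Sat(grant | alarm) = {0, 1, 3, 4, 5}
Sat((EF (grant | ~crit)) & (grant | alarm)) = {0, 1, 3, 4}
AF ((EF (grant | ~crit)) & (grant | alarm)): least fixpoint, start Z0 = {0, 1, 3, 4}, add states with every successor in Z. Z1 = {0, 1, 2, 3, 4}; fixed.
Sat(AF ((EF (grant | ~crit)) & (grant | alarm))) = {0, 1, 2, 3, 4}
A[~alarm U AF ((EF (grant | ~crit)) & (grant | alarm))]: least fixpoint, start Z0 = Sat(AF ((EF (grant | ~crit)) & (grant | alarm))) = {0, 1, 2, 3, 4}, add states in Sat(~alarm) with every successor in Z. Already a fixed point.
Sat(A[~alarm U AF ((EF (grant | ~crit)) & (grant | alarm))]) = {0, 1, 2, 3, 4}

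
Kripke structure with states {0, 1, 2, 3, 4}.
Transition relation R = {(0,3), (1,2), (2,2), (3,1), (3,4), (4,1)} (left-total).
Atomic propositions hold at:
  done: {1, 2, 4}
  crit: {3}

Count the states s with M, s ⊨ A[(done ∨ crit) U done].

Sat(done ∨ crit) = {1, 2, 3, 4}
A[(done ∨ crit) U done]: least fixpoint, start Z0 = Sat(done) = {1, 2, 4}, add states in Sat(done ∨ crit) with every successor in Z. Z1 = {1, 2, 3, 4}; fixed.
Sat(A[(done ∨ crit) U done]) = {1, 2, 3, 4}
|Sat(A[(done ∨ crit) U done])| = |{1, 2, 3, 4}| = 4.

4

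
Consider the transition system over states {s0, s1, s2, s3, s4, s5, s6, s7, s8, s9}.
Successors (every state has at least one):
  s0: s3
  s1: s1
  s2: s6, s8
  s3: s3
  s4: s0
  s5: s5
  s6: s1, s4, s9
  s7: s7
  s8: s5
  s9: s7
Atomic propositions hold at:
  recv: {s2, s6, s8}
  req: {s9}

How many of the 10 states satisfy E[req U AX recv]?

Sat(AX recv) = {s : every successor in {s2, s6, s8}} = {s2}
E[req U AX recv]: least fixpoint, start Z0 = Sat(AX recv) = {s2}, add states in Sat(req) with some successor in Z. Already a fixed point.
Sat(E[req U AX recv]) = {s2}
|Sat(E[req U AX recv])| = |{s2}| = 1.

1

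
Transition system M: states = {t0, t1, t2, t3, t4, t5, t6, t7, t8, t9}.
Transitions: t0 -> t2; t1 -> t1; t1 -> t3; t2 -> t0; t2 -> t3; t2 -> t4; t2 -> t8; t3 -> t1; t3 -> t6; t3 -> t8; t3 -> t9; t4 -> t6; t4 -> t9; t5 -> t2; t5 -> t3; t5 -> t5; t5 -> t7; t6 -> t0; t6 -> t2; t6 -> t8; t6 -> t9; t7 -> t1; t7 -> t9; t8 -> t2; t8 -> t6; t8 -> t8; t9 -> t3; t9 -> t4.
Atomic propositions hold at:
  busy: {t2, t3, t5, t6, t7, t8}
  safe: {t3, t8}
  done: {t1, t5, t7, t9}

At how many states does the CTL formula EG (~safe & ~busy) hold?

Sat(~safe) = {t0, t1, t2, t4, t5, t6, t7, t9}
Sat(~busy) = {t0, t1, t4, t9}
Sat(~safe & ~busy) = {t0, t1, t4, t9}
EG (~safe & ~busy): greatest fixpoint, start Z0 = {t0, t1, t4, t9}, keep only states in Sat with some successor in Z. Z1 = {t1, t4, t9}; fixed.
Sat(EG (~safe & ~busy)) = {t1, t4, t9}
|Sat(EG (~safe & ~busy))| = |{t1, t4, t9}| = 3.

3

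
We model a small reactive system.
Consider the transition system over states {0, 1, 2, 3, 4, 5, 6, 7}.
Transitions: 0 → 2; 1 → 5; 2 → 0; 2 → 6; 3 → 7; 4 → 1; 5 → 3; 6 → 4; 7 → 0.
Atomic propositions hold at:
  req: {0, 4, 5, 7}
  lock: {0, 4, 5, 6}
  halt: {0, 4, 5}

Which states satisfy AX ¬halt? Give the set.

Sat(¬halt) = {1, 2, 3, 6, 7}
Sat(AX ¬halt) = {s : every successor in {1, 2, 3, 6, 7}} = {0, 3, 4, 5}

{0, 3, 4, 5}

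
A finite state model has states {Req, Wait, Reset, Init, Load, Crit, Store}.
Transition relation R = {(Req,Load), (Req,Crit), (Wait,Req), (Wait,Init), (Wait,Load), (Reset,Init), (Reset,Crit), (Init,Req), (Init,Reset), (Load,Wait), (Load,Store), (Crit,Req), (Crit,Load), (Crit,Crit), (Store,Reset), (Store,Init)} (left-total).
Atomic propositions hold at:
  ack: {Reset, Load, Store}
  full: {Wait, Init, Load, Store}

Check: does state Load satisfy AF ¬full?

No

Sat(¬full) = {Req, Reset, Crit}
AF ¬full: least fixpoint, start Z0 = {Req, Reset, Crit}, add states with every successor in Z. Z1 = {Req, Reset, Init, Crit}; Z2 = {Req, Reset, Init, Crit, Store}; fixed.
Sat(AF ¬full) = {Req, Reset, Init, Crit, Store}
Load ∉ Sat(AF ¬full) = {Req, Reset, Init, Crit, Store}, so the formula does not hold at Load.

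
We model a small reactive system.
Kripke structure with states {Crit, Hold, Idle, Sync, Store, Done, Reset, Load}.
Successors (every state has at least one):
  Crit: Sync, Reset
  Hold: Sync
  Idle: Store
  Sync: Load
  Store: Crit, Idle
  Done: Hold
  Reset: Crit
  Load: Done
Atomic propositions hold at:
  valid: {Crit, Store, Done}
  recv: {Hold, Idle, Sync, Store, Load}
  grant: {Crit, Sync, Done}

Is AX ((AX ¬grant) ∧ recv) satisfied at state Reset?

Sat(¬grant) = {Hold, Idle, Store, Reset, Load}
Sat(AX ¬grant) = {s : every successor in {Hold, Idle, Store, Reset, Load}} = {Idle, Sync, Done}
Sat((AX ¬grant) ∧ recv) = {Idle, Sync}
Sat(AX ((AX ¬grant) ∧ recv)) = {s : every successor in {Idle, Sync}} = {Hold}
Reset ∉ Sat(AX ((AX ¬grant) ∧ recv)) = {Hold}, so the formula does not hold at Reset.

No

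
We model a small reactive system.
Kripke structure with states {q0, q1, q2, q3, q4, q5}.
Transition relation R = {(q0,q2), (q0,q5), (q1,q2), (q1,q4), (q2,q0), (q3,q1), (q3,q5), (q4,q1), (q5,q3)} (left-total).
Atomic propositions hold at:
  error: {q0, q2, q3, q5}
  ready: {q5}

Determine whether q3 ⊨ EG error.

Yes

EG error: greatest fixpoint, start Z0 = {q0, q2, q3, q5}, keep only states in Sat with some successor in Z. Already a fixed point.
Sat(EG error) = {q0, q2, q3, q5}
q3 ∈ Sat(EG error) = {q0, q2, q3, q5}, so the formula holds at q3.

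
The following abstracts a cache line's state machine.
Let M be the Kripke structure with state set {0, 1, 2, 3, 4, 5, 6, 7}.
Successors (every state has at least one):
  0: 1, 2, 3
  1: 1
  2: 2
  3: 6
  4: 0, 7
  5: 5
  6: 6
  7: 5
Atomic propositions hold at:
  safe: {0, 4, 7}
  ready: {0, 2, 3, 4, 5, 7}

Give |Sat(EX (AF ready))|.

5

AF ready: least fixpoint, start Z0 = {0, 2, 3, 4, 5, 7}, add states with every successor in Z. Already a fixed point.
Sat(AF ready) = {0, 2, 3, 4, 5, 7}
Sat(EX (AF ready)) = {s : some successor in {0, 2, 3, 4, 5, 7}} = {0, 2, 4, 5, 7}
|Sat(EX (AF ready))| = |{0, 2, 4, 5, 7}| = 5.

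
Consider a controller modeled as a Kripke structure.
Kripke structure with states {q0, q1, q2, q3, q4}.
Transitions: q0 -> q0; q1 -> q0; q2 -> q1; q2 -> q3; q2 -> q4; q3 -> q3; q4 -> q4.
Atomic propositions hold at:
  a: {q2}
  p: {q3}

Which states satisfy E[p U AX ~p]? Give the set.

{q0, q1, q4}

Sat(~p) = {q0, q1, q2, q4}
Sat(AX ~p) = {s : every successor in {q0, q1, q2, q4}} = {q0, q1, q4}
E[p U AX ~p]: least fixpoint, start Z0 = Sat(AX ~p) = {q0, q1, q4}, add states in Sat(p) with some successor in Z. Already a fixed point.
Sat(E[p U AX ~p]) = {q0, q1, q4}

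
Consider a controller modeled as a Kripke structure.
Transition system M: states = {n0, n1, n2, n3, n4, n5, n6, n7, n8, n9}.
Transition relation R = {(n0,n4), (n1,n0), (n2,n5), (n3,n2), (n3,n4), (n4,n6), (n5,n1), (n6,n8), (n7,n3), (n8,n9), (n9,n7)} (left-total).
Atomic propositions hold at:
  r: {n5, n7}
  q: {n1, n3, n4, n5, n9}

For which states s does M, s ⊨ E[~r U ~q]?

{n0, n1, n2, n3, n4, n6, n7, n8, n9}

Sat(~r) = {n0, n1, n2, n3, n4, n6, n8, n9}
Sat(~q) = {n0, n2, n6, n7, n8}
E[~r U ~q]: least fixpoint, start Z0 = Sat(~q) = {n0, n2, n6, n7, n8}, add states in Sat(~r) with some successor in Z. Z1 = {n0, n1, n2, n3, n4, n6, n7, n8, n9}; fixed.
Sat(E[~r U ~q]) = {n0, n1, n2, n3, n4, n6, n7, n8, n9}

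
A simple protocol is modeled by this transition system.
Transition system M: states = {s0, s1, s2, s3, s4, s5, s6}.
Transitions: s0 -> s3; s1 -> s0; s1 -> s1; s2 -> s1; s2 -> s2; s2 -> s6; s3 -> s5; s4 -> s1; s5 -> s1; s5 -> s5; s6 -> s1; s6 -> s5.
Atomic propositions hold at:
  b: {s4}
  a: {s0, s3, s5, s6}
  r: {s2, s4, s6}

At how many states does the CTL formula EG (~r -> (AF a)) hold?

5

Sat(~r) = {s0, s1, s3, s5}
AF a: least fixpoint, start Z0 = {s0, s3, s5, s6}, add states with every successor in Z. Already a fixed point.
Sat(AF a) = {s0, s3, s5, s6}
Sat(~r -> (AF a)) = {s0, s2, s3, s4, s5, s6}
EG (~r -> (AF a)): greatest fixpoint, start Z0 = {s0, s2, s3, s4, s5, s6}, keep only states in Sat with some successor in Z. Z1 = {s0, s2, s3, s5, s6}; fixed.
Sat(EG (~r -> (AF a))) = {s0, s2, s3, s5, s6}
|Sat(EG (~r -> (AF a)))| = |{s0, s2, s3, s5, s6}| = 5.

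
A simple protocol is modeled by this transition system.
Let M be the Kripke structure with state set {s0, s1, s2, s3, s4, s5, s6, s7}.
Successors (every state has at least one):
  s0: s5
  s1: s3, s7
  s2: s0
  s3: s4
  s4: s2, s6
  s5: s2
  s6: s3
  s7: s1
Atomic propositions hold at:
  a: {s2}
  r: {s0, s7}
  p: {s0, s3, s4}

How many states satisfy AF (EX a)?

6

Sat(EX a) = {s : some successor in {s2}} = {s4, s5}
AF (EX a): least fixpoint, start Z0 = {s4, s5}, add states with every successor in Z. Z1 = {s0, s3, s4, s5}; Z2 = {s0, s2, s3, s4, s5, s6}; fixed.
Sat(AF (EX a)) = {s0, s2, s3, s4, s5, s6}
|Sat(AF (EX a))| = |{s0, s2, s3, s4, s5, s6}| = 6.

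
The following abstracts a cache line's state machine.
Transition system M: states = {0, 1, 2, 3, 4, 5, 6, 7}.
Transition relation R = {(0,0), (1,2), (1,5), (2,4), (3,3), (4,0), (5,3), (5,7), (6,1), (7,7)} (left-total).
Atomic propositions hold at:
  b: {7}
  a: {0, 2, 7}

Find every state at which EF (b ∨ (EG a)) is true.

{0, 1, 2, 4, 5, 6, 7}

EG a: greatest fixpoint, start Z0 = {0, 2, 7}, keep only states in Sat with some successor in Z. Z1 = {0, 7}; fixed.
Sat(EG a) = {0, 7}
Sat(b ∨ (EG a)) = {0, 7}
EF (b ∨ (EG a)): least fixpoint, start Z0 = {0, 7}, add states with some successor in Z. Z1 = {0, 4, 5, 7}; Z2 = {0, 1, 2, 4, 5, 7}; Z3 = {0, 1, 2, 4, 5, 6, 7}; fixed.
Sat(EF (b ∨ (EG a))) = {0, 1, 2, 4, 5, 6, 7}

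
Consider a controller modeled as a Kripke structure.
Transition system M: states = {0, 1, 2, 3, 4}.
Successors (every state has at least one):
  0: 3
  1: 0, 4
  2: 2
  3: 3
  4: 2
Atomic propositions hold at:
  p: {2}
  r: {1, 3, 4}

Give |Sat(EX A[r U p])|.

3

A[r U p]: least fixpoint, start Z0 = Sat(p) = {2}, add states in Sat(r) with every successor in Z. Z1 = {2, 4}; fixed.
Sat(A[r U p]) = {2, 4}
Sat(EX A[r U p]) = {s : some successor in {2, 4}} = {1, 2, 4}
|Sat(EX A[r U p])| = |{1, 2, 4}| = 3.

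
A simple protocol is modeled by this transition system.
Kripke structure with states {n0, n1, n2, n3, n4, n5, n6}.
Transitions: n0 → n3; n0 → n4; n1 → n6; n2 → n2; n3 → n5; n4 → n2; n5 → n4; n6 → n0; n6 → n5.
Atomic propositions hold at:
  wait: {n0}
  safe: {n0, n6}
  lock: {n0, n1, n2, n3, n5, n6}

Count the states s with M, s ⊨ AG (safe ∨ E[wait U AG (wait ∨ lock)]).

Sat(wait ∨ lock) = {n0, n1, n2, n3, n5, n6}
AG (wait ∨ lock): greatest fixpoint, start Z0 = {n0, n1, n2, n3, n5, n6}, keep only states in Sat with every successor in Z. Z1 = {n1, n2, n3, n6}; Z2 = {n1, n2}; Z3 = {n2}; fixed.
Sat(AG (wait ∨ lock)) = {n2}
E[wait U AG (wait ∨ lock)]: least fixpoint, start Z0 = Sat(AG (wait ∨ lock)) = {n2}, add states in Sat(wait) with some successor in Z. Already a fixed point.
Sat(E[wait U AG (wait ∨ lock)]) = {n2}
Sat(safe ∨ E[wait U AG (wait ∨ lock)]) = {n0, n2, n6}
AG (safe ∨ E[wait U AG (wait ∨ lock)]): greatest fixpoint, start Z0 = {n0, n2, n6}, keep only states in Sat with every successor in Z. Z1 = {n2}; fixed.
Sat(AG (safe ∨ E[wait U AG (wait ∨ lock)])) = {n2}
|Sat(AG (safe ∨ E[wait U AG (wait ∨ lock)]))| = |{n2}| = 1.

1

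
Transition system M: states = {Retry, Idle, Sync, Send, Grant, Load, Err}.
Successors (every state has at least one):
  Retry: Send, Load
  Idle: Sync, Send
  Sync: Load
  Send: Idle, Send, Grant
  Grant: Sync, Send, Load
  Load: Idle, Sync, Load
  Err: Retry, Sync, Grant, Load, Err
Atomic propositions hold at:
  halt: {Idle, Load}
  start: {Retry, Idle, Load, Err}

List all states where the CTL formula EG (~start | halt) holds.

Sat(~start) = {Sync, Send, Grant}
Sat(~start | halt) = {Idle, Sync, Send, Grant, Load}
EG (~start | halt): greatest fixpoint, start Z0 = {Idle, Sync, Send, Grant, Load}, keep only states in Sat with some successor in Z. Already a fixed point.
Sat(EG (~start | halt)) = {Idle, Sync, Send, Grant, Load}

{Idle, Sync, Send, Grant, Load}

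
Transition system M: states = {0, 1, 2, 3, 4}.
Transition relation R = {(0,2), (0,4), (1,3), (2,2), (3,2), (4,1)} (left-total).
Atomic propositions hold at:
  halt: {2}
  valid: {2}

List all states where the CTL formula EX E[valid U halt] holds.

{0, 2, 3}

E[valid U halt]: least fixpoint, start Z0 = Sat(halt) = {2}, add states in Sat(valid) with some successor in Z. Already a fixed point.
Sat(E[valid U halt]) = {2}
Sat(EX E[valid U halt]) = {s : some successor in {2}} = {0, 2, 3}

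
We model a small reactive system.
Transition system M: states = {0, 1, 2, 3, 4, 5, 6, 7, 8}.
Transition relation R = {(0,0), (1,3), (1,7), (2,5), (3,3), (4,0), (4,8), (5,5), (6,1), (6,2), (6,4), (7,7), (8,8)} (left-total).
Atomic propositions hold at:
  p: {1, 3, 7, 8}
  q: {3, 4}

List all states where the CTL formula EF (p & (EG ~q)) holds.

Sat(~q) = {0, 1, 2, 5, 6, 7, 8}
EG ~q: greatest fixpoint, start Z0 = {0, 1, 2, 5, 6, 7, 8}, keep only states in Sat with some successor in Z. Already a fixed point.
Sat(EG ~q) = {0, 1, 2, 5, 6, 7, 8}
Sat(p & (EG ~q)) = {1, 7, 8}
EF (p & (EG ~q)): least fixpoint, start Z0 = {1, 7, 8}, add states with some successor in Z. Z1 = {1, 4, 6, 7, 8}; fixed.
Sat(EF (p & (EG ~q))) = {1, 4, 6, 7, 8}

{1, 4, 6, 7, 8}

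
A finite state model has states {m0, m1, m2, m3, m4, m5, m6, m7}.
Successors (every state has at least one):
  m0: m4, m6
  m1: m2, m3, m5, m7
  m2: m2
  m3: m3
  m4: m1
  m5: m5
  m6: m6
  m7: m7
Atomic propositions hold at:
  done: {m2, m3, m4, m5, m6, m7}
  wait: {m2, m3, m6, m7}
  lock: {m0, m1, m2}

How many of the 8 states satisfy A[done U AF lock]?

AF lock: least fixpoint, start Z0 = {m0, m1, m2}, add states with every successor in Z. Z1 = {m0, m1, m2, m4}; fixed.
Sat(AF lock) = {m0, m1, m2, m4}
A[done U AF lock]: least fixpoint, start Z0 = Sat(AF lock) = {m0, m1, m2, m4}, add states in Sat(done) with every successor in Z. Already a fixed point.
Sat(A[done U AF lock]) = {m0, m1, m2, m4}
|Sat(A[done U AF lock])| = |{m0, m1, m2, m4}| = 4.

4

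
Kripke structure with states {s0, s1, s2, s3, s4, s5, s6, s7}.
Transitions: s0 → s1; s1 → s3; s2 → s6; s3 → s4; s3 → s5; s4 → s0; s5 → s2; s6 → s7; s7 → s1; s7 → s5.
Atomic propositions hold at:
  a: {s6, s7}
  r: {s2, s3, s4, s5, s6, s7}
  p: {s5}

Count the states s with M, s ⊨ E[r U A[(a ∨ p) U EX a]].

5

Sat(a ∨ p) = {s5, s6, s7}
Sat(EX a) = {s : some successor in {s6, s7}} = {s2, s6}
A[(a ∨ p) U EX a]: least fixpoint, start Z0 = Sat(EX a) = {s2, s6}, add states in Sat(a ∨ p) with every successor in Z. Z1 = {s2, s5, s6}; fixed.
Sat(A[(a ∨ p) U EX a]) = {s2, s5, s6}
E[r U A[(a ∨ p) U EX a]]: least fixpoint, start Z0 = Sat(A[(a ∨ p) U EX a]) = {s2, s5, s6}, add states in Sat(r) with some successor in Z. Z1 = {s2, s3, s5, s6, s7}; fixed.
Sat(E[r U A[(a ∨ p) U EX a]]) = {s2, s3, s5, s6, s7}
|Sat(E[r U A[(a ∨ p) U EX a]])| = |{s2, s3, s5, s6, s7}| = 5.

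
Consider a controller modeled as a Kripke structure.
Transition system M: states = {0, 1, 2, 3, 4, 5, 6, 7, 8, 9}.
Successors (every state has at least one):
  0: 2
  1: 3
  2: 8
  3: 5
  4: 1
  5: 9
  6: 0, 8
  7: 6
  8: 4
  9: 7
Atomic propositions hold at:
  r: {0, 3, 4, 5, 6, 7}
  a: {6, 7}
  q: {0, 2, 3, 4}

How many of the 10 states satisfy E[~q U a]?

Sat(~q) = {1, 5, 6, 7, 8, 9}
E[~q U a]: least fixpoint, start Z0 = Sat(a) = {6, 7}, add states in Sat(~q) with some successor in Z. Z1 = {6, 7, 9}; Z2 = {5, 6, 7, 9}; fixed.
Sat(E[~q U a]) = {5, 6, 7, 9}
|Sat(E[~q U a])| = |{5, 6, 7, 9}| = 4.

4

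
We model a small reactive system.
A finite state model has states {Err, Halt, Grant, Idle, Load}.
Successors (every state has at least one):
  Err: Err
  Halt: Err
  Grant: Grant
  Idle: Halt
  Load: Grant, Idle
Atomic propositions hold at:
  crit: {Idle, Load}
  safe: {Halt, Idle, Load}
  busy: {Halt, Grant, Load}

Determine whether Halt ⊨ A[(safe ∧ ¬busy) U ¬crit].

Sat(¬busy) = {Err, Idle}
Sat(safe ∧ ¬busy) = {Idle}
Sat(¬crit) = {Err, Halt, Grant}
A[(safe ∧ ¬busy) U ¬crit]: least fixpoint, start Z0 = Sat(¬crit) = {Err, Halt, Grant}, add states in Sat(safe ∧ ¬busy) with every successor in Z. Z1 = {Err, Halt, Grant, Idle}; fixed.
Sat(A[(safe ∧ ¬busy) U ¬crit]) = {Err, Halt, Grant, Idle}
Halt ∈ Sat(A[(safe ∧ ¬busy) U ¬crit]) = {Err, Halt, Grant, Idle}, so the formula holds at Halt.

Yes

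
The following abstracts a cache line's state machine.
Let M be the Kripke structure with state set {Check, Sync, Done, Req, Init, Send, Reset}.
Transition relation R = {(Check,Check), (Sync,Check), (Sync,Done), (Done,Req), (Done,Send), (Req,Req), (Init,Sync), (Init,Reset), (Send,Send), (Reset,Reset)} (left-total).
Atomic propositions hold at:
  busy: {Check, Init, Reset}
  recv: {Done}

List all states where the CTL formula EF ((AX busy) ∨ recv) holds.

{Check, Sync, Done, Init, Reset}

Sat(AX busy) = {s : every successor in {Check, Init, Reset}} = {Check, Reset}
Sat((AX busy) ∨ recv) = {Check, Done, Reset}
EF ((AX busy) ∨ recv): least fixpoint, start Z0 = {Check, Done, Reset}, add states with some successor in Z. Z1 = {Check, Sync, Done, Init, Reset}; fixed.
Sat(EF ((AX busy) ∨ recv)) = {Check, Sync, Done, Init, Reset}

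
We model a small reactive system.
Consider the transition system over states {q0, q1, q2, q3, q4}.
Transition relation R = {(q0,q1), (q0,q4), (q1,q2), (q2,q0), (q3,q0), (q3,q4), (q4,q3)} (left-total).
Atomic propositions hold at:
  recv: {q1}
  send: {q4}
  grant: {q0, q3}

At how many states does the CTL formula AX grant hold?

2

Sat(AX grant) = {s : every successor in {q0, q3}} = {q2, q4}
|Sat(AX grant)| = |{q2, q4}| = 2.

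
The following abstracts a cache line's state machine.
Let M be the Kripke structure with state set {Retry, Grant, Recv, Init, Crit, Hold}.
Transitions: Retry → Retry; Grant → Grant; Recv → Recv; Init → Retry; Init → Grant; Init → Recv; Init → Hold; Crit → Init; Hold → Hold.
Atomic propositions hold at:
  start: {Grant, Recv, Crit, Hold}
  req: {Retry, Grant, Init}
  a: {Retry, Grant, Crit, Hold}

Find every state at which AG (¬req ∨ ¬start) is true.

{Retry, Recv, Hold}

Sat(¬req) = {Recv, Crit, Hold}
Sat(¬start) = {Retry, Init}
Sat(¬req ∨ ¬start) = {Retry, Recv, Init, Crit, Hold}
AG (¬req ∨ ¬start): greatest fixpoint, start Z0 = {Retry, Recv, Init, Crit, Hold}, keep only states in Sat with every successor in Z. Z1 = {Retry, Recv, Crit, Hold}; Z2 = {Retry, Recv, Hold}; fixed.
Sat(AG (¬req ∨ ¬start)) = {Retry, Recv, Hold}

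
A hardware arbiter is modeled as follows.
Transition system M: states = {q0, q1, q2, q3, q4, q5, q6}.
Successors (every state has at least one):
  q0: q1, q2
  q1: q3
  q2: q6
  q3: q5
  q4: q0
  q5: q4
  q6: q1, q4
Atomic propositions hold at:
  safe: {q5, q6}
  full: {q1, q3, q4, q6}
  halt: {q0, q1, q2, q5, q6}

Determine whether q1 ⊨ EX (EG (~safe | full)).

Sat(~safe) = {q0, q1, q2, q3, q4}
Sat(~safe | full) = {q0, q1, q2, q3, q4, q6}
EG (~safe | full): greatest fixpoint, start Z0 = {q0, q1, q2, q3, q4, q6}, keep only states in Sat with some successor in Z. Z1 = {q0, q1, q2, q4, q6}; Z2 = {q0, q2, q4, q6}; fixed.
Sat(EG (~safe | full)) = {q0, q2, q4, q6}
Sat(EX (EG (~safe | full))) = {s : some successor in {q0, q2, q4, q6}} = {q0, q2, q4, q5, q6}
q1 ∉ Sat(EX (EG (~safe | full))) = {q0, q2, q4, q5, q6}, so the formula does not hold at q1.

No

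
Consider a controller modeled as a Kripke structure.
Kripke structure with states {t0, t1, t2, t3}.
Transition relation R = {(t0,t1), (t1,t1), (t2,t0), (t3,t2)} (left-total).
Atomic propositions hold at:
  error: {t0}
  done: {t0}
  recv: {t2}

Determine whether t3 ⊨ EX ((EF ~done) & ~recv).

No

Sat(~done) = {t1, t2, t3}
EF ~done: least fixpoint, start Z0 = {t1, t2, t3}, add states with some successor in Z. Z1 = {t0, t1, t2, t3}; fixed.
Sat(EF ~done) = {t0, t1, t2, t3}
Sat(~recv) = {t0, t1, t3}
Sat((EF ~done) & ~recv) = {t0, t1, t3}
Sat(EX ((EF ~done) & ~recv)) = {s : some successor in {t0, t1, t3}} = {t0, t1, t2}
t3 ∉ Sat(EX ((EF ~done) & ~recv)) = {t0, t1, t2}, so the formula does not hold at t3.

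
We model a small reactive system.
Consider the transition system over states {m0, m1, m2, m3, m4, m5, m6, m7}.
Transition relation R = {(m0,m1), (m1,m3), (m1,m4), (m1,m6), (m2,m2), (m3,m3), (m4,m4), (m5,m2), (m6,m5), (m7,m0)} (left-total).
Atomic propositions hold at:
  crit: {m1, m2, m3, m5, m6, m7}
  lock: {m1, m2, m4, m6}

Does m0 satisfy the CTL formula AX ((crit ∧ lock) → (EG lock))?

Yes

Sat(crit ∧ lock) = {m1, m2, m6}
EG lock: greatest fixpoint, start Z0 = {m1, m2, m4, m6}, keep only states in Sat with some successor in Z. Z1 = {m1, m2, m4}; fixed.
Sat(EG lock) = {m1, m2, m4}
Sat((crit ∧ lock) → (EG lock)) = {m0, m1, m2, m3, m4, m5, m7}
Sat(AX ((crit ∧ lock) → (EG lock))) = {s : every successor in {m0, m1, m2, m3, m4, m5, m7}} = {m0, m2, m3, m4, m5, m6, m7}
m0 ∈ Sat(AX ((crit ∧ lock) → (EG lock))) = {m0, m2, m3, m4, m5, m6, m7}, so the formula holds at m0.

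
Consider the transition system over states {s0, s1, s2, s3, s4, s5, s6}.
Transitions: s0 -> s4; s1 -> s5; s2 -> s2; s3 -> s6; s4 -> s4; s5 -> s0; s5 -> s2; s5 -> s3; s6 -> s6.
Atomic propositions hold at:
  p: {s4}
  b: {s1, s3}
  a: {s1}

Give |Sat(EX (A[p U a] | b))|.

1

A[p U a]: least fixpoint, start Z0 = Sat(a) = {s1}, add states in Sat(p) with every successor in Z. Already a fixed point.
Sat(A[p U a]) = {s1}
Sat(A[p U a] | b) = {s1, s3}
Sat(EX (A[p U a] | b)) = {s : some successor in {s1, s3}} = {s5}
|Sat(EX (A[p U a] | b))| = |{s5}| = 1.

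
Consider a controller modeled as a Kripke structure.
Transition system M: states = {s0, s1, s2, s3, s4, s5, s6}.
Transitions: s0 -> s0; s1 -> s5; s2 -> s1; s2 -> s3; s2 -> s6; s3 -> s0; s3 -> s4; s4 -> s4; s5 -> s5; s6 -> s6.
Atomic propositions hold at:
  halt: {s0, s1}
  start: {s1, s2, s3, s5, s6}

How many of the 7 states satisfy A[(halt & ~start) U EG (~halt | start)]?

Sat(~start) = {s0, s4}
Sat(halt & ~start) = {s0}
Sat(~halt) = {s2, s3, s4, s5, s6}
Sat(~halt | start) = {s1, s2, s3, s4, s5, s6}
EG (~halt | start): greatest fixpoint, start Z0 = {s1, s2, s3, s4, s5, s6}, keep only states in Sat with some successor in Z. Already a fixed point.
Sat(EG (~halt | start)) = {s1, s2, s3, s4, s5, s6}
A[(halt & ~start) U EG (~halt | start)]: least fixpoint, start Z0 = Sat(EG (~halt | start)) = {s1, s2, s3, s4, s5, s6}, add states in Sat(halt & ~start) with every successor in Z. Already a fixed point.
Sat(A[(halt & ~start) U EG (~halt | start)]) = {s1, s2, s3, s4, s5, s6}
|Sat(A[(halt & ~start) U EG (~halt | start)])| = |{s1, s2, s3, s4, s5, s6}| = 6.

6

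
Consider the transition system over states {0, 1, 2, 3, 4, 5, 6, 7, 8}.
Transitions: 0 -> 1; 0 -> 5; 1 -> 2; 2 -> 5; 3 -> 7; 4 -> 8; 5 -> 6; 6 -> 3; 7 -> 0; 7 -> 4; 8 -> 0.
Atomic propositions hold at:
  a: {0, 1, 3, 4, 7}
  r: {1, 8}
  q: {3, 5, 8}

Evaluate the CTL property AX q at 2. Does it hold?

Yes

Sat(AX q) = {s : every successor in {3, 5, 8}} = {2, 4, 6}
2 ∈ Sat(AX q) = {2, 4, 6}, so the formula holds at 2.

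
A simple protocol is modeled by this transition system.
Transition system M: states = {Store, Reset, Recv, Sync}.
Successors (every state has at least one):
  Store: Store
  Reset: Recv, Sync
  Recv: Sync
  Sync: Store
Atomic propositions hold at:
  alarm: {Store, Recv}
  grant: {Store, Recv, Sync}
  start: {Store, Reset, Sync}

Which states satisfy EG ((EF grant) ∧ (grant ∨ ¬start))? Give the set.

{Store, Recv, Sync}

EF grant: least fixpoint, start Z0 = {Store, Recv, Sync}, add states with some successor in Z. Z1 = {Store, Reset, Recv, Sync}; fixed.
Sat(EF grant) = {Store, Reset, Recv, Sync}
Sat(¬start) = {Recv}
Sat(grant ∨ ¬start) = {Store, Recv, Sync}
Sat((EF grant) ∧ (grant ∨ ¬start)) = {Store, Recv, Sync}
EG ((EF grant) ∧ (grant ∨ ¬start)): greatest fixpoint, start Z0 = {Store, Recv, Sync}, keep only states in Sat with some successor in Z. Already a fixed point.
Sat(EG ((EF grant) ∧ (grant ∨ ¬start))) = {Store, Recv, Sync}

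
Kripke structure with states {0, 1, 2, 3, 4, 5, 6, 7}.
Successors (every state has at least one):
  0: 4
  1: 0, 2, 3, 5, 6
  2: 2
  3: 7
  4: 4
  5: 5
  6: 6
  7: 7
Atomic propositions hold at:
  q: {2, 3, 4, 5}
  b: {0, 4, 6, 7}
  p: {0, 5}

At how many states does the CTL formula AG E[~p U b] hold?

Sat(~p) = {1, 2, 3, 4, 6, 7}
E[~p U b]: least fixpoint, start Z0 = Sat(b) = {0, 4, 6, 7}, add states in Sat(~p) with some successor in Z. Z1 = {0, 1, 3, 4, 6, 7}; fixed.
Sat(E[~p U b]) = {0, 1, 3, 4, 6, 7}
AG E[~p U b]: greatest fixpoint, start Z0 = {0, 1, 3, 4, 6, 7}, keep only states in Sat with every successor in Z. Z1 = {0, 3, 4, 6, 7}; fixed.
Sat(AG E[~p U b]) = {0, 3, 4, 6, 7}
|Sat(AG E[~p U b])| = |{0, 3, 4, 6, 7}| = 5.

5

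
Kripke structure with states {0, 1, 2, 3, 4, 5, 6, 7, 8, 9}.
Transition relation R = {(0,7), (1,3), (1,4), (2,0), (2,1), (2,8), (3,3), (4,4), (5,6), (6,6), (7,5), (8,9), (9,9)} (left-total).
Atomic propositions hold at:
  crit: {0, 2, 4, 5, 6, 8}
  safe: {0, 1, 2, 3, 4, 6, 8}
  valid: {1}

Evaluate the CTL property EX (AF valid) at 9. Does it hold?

No

AF valid: least fixpoint, start Z0 = {1}, add states with every successor in Z. Already a fixed point.
Sat(AF valid) = {1}
Sat(EX (AF valid)) = {s : some successor in {1}} = {2}
9 ∉ Sat(EX (AF valid)) = {2}, so the formula does not hold at 9.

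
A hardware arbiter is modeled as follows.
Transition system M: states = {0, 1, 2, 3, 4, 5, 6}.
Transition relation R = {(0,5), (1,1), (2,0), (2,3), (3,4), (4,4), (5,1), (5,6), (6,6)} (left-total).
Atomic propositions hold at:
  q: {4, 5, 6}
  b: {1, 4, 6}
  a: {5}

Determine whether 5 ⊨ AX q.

Sat(AX q) = {s : every successor in {4, 5, 6}} = {0, 3, 4, 6}
5 ∉ Sat(AX q) = {0, 3, 4, 6}, so the formula does not hold at 5.

No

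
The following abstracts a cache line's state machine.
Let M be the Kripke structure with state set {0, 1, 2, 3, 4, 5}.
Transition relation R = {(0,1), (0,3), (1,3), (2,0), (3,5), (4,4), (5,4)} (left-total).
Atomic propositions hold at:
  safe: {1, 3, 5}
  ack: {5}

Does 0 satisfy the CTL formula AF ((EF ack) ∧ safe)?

Yes

EF ack: least fixpoint, start Z0 = {5}, add states with some successor in Z. Z1 = {3, 5}; Z2 = {0, 1, 3, 5}; Z3 = {0, 1, 2, 3, 5}; fixed.
Sat(EF ack) = {0, 1, 2, 3, 5}
Sat((EF ack) ∧ safe) = {1, 3, 5}
AF ((EF ack) ∧ safe): least fixpoint, start Z0 = {1, 3, 5}, add states with every successor in Z. Z1 = {0, 1, 3, 5}; Z2 = {0, 1, 2, 3, 5}; fixed.
Sat(AF ((EF ack) ∧ safe)) = {0, 1, 2, 3, 5}
0 ∈ Sat(AF ((EF ack) ∧ safe)) = {0, 1, 2, 3, 5}, so the formula holds at 0.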